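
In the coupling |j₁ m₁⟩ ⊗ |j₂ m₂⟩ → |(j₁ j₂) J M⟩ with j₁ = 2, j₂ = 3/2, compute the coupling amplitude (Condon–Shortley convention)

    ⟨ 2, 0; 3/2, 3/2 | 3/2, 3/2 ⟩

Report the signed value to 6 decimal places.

+√(1/5) = +0.447214

√[4·2!2!1!/6! · 2!2!3!0!3!0!] = √(16/5)
  +(−1)^2/∏(2,0,0,1,2,0)! = 1/4  (running 1/4)
⟨..|..⟩ = √(16/5)·(1/4) = +0.447214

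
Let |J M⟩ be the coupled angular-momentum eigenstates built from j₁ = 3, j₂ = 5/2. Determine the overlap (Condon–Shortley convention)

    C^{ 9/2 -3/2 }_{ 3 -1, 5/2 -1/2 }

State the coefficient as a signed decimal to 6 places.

triangle: 1!·5!·4!/11! = 2880/39916800
(j±m)!: 2!·4!·2!·3!·3!·6! = 2488320
prefactor² = (2J+1)·Δ·N² = 138240/77
  k=0: +1/(0!·1!·4!·2!·1!·2!) = 1/96
  k=1: −1/(1!·0!·3!·1!·2!·3!) = -1/72
Σ = -1/288  ⇒  CG² = 138240/77·(-1/288)² = 5/231
CG = −√(5/231) = -0.147122

-0.147122  (= −√(5/231))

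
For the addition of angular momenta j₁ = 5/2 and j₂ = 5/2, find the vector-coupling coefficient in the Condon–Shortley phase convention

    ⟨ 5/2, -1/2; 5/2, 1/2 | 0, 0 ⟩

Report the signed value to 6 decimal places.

-0.408248  (= −√(1/6))

triangle: 5!×0!×0!/6! = 120/720
(j±m)!: 2!×3!×3!×2!×0!×0! = 144
prefactor² = (2J+1)×Δ×N² = 24
  k=3: −1/(3!×2!×0!×0!×0!×0!) = -1/12
Σ = -1/12  ⇒  CG² = 24×(-1/12)² = 1/6
CG = −√(1/6) = -0.408248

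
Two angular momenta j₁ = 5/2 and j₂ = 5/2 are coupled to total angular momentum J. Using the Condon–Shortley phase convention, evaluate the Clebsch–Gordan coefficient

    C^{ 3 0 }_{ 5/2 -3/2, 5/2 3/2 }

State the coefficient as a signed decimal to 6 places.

√[7·2!3!3!/9! · 1!4!4!1!3!3!] = √(144/5)
  +(−1)^1/∏(1,1,3,3,0,0)! = -1/36  (running -1/36)
  +(−1)^2/∏(2,0,2,2,1,1)! = 1/8  (running 7/72)
⟨..|..⟩ = √(144/5)·(7/72) = +0.521749

+0.521749  (= +√(49/180))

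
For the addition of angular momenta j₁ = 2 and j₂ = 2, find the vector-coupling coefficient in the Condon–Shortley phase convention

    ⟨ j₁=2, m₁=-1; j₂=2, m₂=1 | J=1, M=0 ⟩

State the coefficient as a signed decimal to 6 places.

+0.316228

triangle: 3!×1!×1!/6! = 6/720
(j±m)!: 1!×3!×3!×1!×1!×1! = 36
prefactor² = (2J+1)×Δ×N² = 9/10
  k=2: +1/(2!×1!×1!×1!×0!×0!) = 1/2
  k=3: −1/(3!×0!×0!×0!×1!×1!) = -1/6
Σ = 1/3  ⇒  CG² = 9/10×1/3² = 1/10
CG = +√(1/10) = +0.316228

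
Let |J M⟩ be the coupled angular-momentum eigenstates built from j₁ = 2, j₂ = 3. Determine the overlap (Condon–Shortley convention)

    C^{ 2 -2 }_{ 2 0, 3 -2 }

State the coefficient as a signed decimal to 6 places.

-0.597614

triangle: 3!*1!*3!/8! = 36/40320
(j±m)!: 2!*2!*1!*5!*0!*4! = 11520
prefactor² = (2J+1)*Δ*N² = 360/7
  k=1: −1/(1!*2!*1!*0!*0!*3!) = -1/12
Σ = -1/12  ⇒  CG² = 360/7*(-1/12)² = 5/14
CG = −√(5/14) = -0.597614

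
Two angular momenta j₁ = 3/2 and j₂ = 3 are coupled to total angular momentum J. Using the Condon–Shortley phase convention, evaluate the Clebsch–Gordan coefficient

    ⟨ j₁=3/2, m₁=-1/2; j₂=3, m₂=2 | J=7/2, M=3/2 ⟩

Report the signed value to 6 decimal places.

j₁+j₂−J=1  J+j₁−j₂=2  J−j₁+j₂=5  j₁+j₂+J+1=9
(j₁±m₁, j₂±m₂, J±M) = (1,2,5,1,5,2)
P² = 6400/21
sum k=0..1:
  [0] +1/240 = 1/240
  [1] −1/24 = -1/24
S = -3/80
C² = P²·S² = 3/7 ; C = -0.654654

-0.654654  (= −√(3/7))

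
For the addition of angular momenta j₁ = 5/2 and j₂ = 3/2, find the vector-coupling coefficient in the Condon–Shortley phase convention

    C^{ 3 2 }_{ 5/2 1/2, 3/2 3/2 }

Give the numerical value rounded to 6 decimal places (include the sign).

√[7·1!4!2!/8! · 3!2!3!0!5!1!] = √(72)
  +(−1)^1/∏(1,0,1,2,3,0)! = -1/12  (running -1/12)
⟨..|..⟩ = √(72)·(-1/12) = -0.707107

−√(1/2) = -0.707107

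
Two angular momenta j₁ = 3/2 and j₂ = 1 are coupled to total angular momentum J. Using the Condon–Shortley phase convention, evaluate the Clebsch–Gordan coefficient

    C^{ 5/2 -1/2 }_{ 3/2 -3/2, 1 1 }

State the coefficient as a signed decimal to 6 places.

√[6·0!3!2!/6! · 0!3!2!0!2!3!] = √(72/5)
  +(−1)^0/∏(0,0,3,2,0,0)! = 1/12  (running 1/12)
⟨..|..⟩ = √(72/5)·(1/12) = +0.316228

+√(1/10) = +0.316228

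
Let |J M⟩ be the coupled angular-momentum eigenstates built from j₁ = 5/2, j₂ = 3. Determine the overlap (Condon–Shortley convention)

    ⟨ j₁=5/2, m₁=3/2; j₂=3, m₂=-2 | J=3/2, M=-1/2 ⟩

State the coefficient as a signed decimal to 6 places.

−√(1/21) = -0.218218

j₁+j₂−J=4  J+j₁−j₂=1  J−j₁+j₂=2  j₁+j₂+J+1=8
(j₁±m₁, j₂±m₂, J±M) = (4,1,1,5,1,2)
P² = 192/7
sum k=0..1:
  [0] +1/24 = 1/24
  [1] −1/12 = -1/12
S = -1/24
C² = P²·S² = 1/21 ; C = -0.218218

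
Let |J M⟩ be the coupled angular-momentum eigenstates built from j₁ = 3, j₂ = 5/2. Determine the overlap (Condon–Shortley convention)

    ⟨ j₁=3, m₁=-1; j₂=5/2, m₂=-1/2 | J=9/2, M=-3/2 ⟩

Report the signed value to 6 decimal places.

√[10·1!5!4!/11! · 2!4!2!3!3!6!] = √(138240/77)
  +(−1)^0/∏(0,1,4,2,1,2)! = 1/96  (running 1/96)
  +(−1)^1/∏(1,0,3,1,2,3)! = -1/72  (running -1/288)
⟨..|..⟩ = √(138240/77)·(-1/288) = -0.147122

-0.147122  (= −√(5/231))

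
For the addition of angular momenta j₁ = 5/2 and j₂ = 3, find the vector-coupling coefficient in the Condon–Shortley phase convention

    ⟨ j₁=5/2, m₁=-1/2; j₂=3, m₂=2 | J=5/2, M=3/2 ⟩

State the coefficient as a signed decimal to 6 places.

j₁+j₂−J=3  J+j₁−j₂=2  J−j₁+j₂=3  j₁+j₂+J+1=9
(j₁±m₁, j₂±m₂, J±M) = (2,3,5,1,4,1)
P² = 288/7
sum k=2..3:
  [2] +1/12 = 1/12
  [3] −1/24 = -1/24
S = 1/24
C² = P²·S² = 1/14 ; C = +0.267261

+0.267261  (= +√(1/14))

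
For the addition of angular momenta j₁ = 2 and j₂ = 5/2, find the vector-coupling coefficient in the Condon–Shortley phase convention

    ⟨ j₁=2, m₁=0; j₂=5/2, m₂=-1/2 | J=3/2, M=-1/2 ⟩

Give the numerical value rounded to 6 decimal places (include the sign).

−√(2/35) = -0.239046

√[4·3!1!2!/7! · 2!2!2!3!1!2!] = √(32/35)
  +(−1)^1/∏(1,2,1,1,0,1)! = -1/2  (running -1/2)
  +(−1)^2/∏(2,1,0,0,1,2)! = 1/4  (running -1/4)
⟨..|..⟩ = √(32/35)·(-1/4) = -0.239046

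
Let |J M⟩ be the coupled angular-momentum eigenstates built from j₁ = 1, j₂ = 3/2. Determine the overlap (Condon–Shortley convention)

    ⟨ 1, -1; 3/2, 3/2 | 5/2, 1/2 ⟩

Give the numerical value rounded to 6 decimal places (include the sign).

+0.316228  (= +√(1/10))

j₁+j₂−J=0  J+j₁−j₂=2  J−j₁+j₂=3  j₁+j₂+J+1=6
(j₁±m₁, j₂±m₂, J±M) = (0,2,3,0,3,2)
P² = 72/5
sum k=0..0:
  [0] +1/12 = 1/12
S = 1/12
C² = P²·S² = 1/10 ; C = +0.316228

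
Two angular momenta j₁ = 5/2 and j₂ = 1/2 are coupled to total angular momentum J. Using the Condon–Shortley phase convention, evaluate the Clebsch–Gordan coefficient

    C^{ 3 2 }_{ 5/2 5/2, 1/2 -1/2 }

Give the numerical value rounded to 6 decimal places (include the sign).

+0.408248  (= +√(1/6))

triangle: 0!*5!*1!/7! = 120/5040
(j±m)!: 5!*0!*0!*1!*5!*1! = 14400
prefactor² = (2J+1)*Δ*N² = 2400
  k=0: +1/(0!*0!*0!*0!*5!*1!) = 1/120
Σ = 1/120  ⇒  CG² = 2400*1/120² = 1/6
CG = +√(1/6) = +0.408248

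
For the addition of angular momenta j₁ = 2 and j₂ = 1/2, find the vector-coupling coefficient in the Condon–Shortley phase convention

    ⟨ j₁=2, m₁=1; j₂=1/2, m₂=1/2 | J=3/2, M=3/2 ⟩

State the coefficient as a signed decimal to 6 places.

j₁+j₂−J=1  J+j₁−j₂=3  J−j₁+j₂=0  j₁+j₂+J+1=5
(j₁±m₁, j₂±m₂, J±M) = (3,1,1,0,3,0)
P² = 36/5
sum k=1..1:
  [1] −1/6 = -1/6
S = -1/6
C² = P²·S² = 1/5 ; C = -0.447214

-0.447214  (= −√(1/5))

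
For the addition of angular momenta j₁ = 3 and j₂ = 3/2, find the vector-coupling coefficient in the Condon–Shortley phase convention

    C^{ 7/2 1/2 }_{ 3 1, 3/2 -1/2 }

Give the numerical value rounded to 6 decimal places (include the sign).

+√(2/7) ≈ +0.534522

triangle: 1!×5!×2!/9! = 240/362880
(j±m)!: 4!×2!×1!×2!×4!×3! = 13824
prefactor² = (2J+1)×Δ×N² = 512/7
  k=0: +1/(0!×1!×2!×1!×3!×1!) = 1/12
  k=1: −1/(1!×0!×1!×0!×4!×2!) = -1/48
Σ = 1/16  ⇒  CG² = 512/7×1/16² = 2/7
CG = +√(2/7) = +0.534522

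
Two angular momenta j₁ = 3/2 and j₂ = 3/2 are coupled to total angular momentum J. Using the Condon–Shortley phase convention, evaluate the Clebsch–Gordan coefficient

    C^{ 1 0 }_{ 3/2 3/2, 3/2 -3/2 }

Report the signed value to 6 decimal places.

j₁+j₂−J=2  J+j₁−j₂=1  J−j₁+j₂=1  j₁+j₂+J+1=5
(j₁±m₁, j₂±m₂, J±M) = (3,0,0,3,1,1)
P² = 9/5
sum k=0..0:
  [0] +1/2 = 1/2
S = 1/2
C² = P²·S² = 9/20 ; C = +0.670820

+0.670820  (= +√(9/20))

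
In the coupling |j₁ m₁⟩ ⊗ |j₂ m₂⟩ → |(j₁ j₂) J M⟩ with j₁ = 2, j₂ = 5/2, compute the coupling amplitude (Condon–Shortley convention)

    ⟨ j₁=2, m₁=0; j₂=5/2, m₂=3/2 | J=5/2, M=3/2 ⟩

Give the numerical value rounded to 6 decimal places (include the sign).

triangle: 2!×2!×3!/8! = 24/40320
(j±m)!: 2!×2!×4!×1!×4!×1! = 2304
prefactor² = (2J+1)×Δ×N² = 288/35
  k=1: −1/(1!×1!×1!×3!×1!×0!) = -1/6
  k=2: +1/(2!×0!×0!×2!×2!×1!) = 1/8
Σ = -1/24  ⇒  CG² = 288/35×(-1/24)² = 1/70
CG = −√(1/70) = -0.119523

-0.119523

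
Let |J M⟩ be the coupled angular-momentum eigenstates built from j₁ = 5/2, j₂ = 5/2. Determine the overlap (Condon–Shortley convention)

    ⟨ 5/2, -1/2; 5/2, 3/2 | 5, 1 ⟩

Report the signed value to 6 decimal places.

triangle: 0!*5!*5!/11! = 14400/39916800
(j±m)!: 2!*3!*4!*1!*6!*4! = 4976640
prefactor² = (2J+1)*Δ*N² = 138240/7
  k=0: +1/(0!*0!*3!*4!*2!*1!) = 1/288
Σ = 1/288  ⇒  CG² = 138240/7*1/288² = 5/21
CG = +√(5/21) = +0.487950

+0.487950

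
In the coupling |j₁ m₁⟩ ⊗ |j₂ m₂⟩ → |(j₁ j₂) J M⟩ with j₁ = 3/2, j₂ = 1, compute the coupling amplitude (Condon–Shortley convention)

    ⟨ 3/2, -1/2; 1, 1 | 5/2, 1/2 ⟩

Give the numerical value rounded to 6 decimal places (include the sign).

+√(3/10) ≈ +0.547723

j₁+j₂−J=0  J+j₁−j₂=3  J−j₁+j₂=2  j₁+j₂+J+1=6
(j₁±m₁, j₂±m₂, J±M) = (1,2,2,0,3,2)
P² = 24/5
sum k=0..0:
  [0] +1/4 = 1/4
S = 1/4
C² = P²·S² = 3/10 ; C = +0.547723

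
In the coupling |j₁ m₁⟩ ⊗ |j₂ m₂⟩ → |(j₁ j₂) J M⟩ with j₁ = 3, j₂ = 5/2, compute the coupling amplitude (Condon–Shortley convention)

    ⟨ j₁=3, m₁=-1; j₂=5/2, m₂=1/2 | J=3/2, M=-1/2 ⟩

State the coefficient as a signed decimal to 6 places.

j₁+j₂−J=4  J+j₁−j₂=2  J−j₁+j₂=1  j₁+j₂+J+1=8
(j₁±m₁, j₂±m₂, J±M) = (2,4,3,2,1,2)
P² = 192/35
sum k=2..3:
  [2] +1/8 = 1/8
  [3] −1/6 = -1/6
S = -1/24
C² = P²·S² = 1/105 ; C = -0.097590

-0.097590  (= −√(1/105))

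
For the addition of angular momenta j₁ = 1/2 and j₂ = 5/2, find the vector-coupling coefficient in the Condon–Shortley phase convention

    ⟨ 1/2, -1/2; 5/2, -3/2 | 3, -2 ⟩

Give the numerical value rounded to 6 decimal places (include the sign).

√[7·0!1!5!/7! · 0!1!1!4!1!5!] = √(480)
  +(−1)^0/∏(0,0,1,1,0,4)! = 1/24  (running 1/24)
⟨..|..⟩ = √(480)·(1/24) = +0.912871

+0.912871  (= +√(5/6))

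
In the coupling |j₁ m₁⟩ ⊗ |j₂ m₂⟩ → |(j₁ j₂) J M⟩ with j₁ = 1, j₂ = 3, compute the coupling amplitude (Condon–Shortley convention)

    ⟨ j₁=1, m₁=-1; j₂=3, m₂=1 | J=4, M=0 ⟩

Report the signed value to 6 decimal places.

j₁+j₂−J=0  J+j₁−j₂=2  J−j₁+j₂=6  j₁+j₂+J+1=9
(j₁±m₁, j₂±m₂, J±M) = (0,2,4,2,4,4)
P² = 13824/7
sum k=0..0:
  [0] +1/96 = 1/96
S = 1/96
C² = P²·S² = 3/14 ; C = +0.462910

+√(3/14) = +0.462910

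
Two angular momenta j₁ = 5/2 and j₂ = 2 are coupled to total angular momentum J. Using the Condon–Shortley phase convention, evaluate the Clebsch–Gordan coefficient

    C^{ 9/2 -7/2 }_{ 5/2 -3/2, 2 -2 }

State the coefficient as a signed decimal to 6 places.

j₁+j₂−J=0  J+j₁−j₂=5  J−j₁+j₂=4  j₁+j₂+J+1=10
(j₁±m₁, j₂±m₂, J±M) = (1,4,0,4,1,8)
P² = 184320
sum k=0..0:
  [0] +1/576 = 1/576
S = 1/576
C² = P²·S² = 5/9 ; C = +0.745356

+√(5/9) = +0.745356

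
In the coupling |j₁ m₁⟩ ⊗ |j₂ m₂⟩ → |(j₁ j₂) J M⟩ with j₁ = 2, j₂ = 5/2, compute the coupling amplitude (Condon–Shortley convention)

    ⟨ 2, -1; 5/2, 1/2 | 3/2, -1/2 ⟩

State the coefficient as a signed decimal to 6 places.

triangle: 3!*1!*2!/7! = 12/5040
(j±m)!: 1!*3!*3!*2!*1!*2! = 144
prefactor² = (2J+1)*Δ*N² = 48/35
  k=2: +1/(2!*1!*1!*1!*0!*1!) = 1/2
  k=3: −1/(3!*0!*0!*0!*1!*2!) = -1/12
Σ = 5/12  ⇒  CG² = 48/35*5/12² = 5/21
CG = +√(5/21) = +0.487950

+√(5/21) = +0.487950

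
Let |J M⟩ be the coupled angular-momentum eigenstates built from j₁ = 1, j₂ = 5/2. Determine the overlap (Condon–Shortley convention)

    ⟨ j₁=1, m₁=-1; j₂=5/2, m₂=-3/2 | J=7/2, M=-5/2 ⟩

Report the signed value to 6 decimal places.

j₁+j₂−J=0  J+j₁−j₂=2  J−j₁+j₂=5  j₁+j₂+J+1=8
(j₁±m₁, j₂±m₂, J±M) = (0,2,1,4,1,6)
P² = 11520/7
sum k=0..0:
  [0] +1/48 = 1/48
S = 1/48
C² = P²·S² = 5/7 ; C = +0.845154

+0.845154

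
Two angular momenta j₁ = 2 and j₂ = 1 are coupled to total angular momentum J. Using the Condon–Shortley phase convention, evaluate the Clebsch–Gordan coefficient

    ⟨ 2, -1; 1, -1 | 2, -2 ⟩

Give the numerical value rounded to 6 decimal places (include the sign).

+√(1/3) ≈ +0.577350

√[5·1!3!1!/6! · 1!3!0!2!0!4!] = √(12)
  +(−1)^0/∏(0,1,3,0,0,1)! = 1/6  (running 1/6)
⟨..|..⟩ = √(12)·(1/6) = +0.577350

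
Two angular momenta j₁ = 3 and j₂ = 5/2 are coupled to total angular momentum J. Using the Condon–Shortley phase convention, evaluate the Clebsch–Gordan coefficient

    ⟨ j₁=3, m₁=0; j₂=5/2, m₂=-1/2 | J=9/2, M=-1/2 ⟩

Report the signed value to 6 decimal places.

√[10·1!5!4!/11! · 3!3!2!3!4!5!] = √(69120/77)
  +(−1)^0/∏(0,1,3,2,2,2)! = 1/48  (running 1/48)
  +(−1)^1/∏(1,0,2,1,3,3)! = -1/72  (running 1/144)
⟨..|..⟩ = √(69120/77)·(1/144) = +0.208063

+0.208063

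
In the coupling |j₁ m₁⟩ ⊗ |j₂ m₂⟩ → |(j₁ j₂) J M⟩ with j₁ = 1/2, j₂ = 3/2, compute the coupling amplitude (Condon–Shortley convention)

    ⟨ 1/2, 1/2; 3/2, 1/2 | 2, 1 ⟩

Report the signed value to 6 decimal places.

+√(3/4) ≈ +0.866025

triangle: 0!·1!·3!/5! = 6/120
(j±m)!: 1!·0!·2!·1!·3!·1! = 12
prefactor² = (2J+1)·Δ·N² = 3
  k=0: +1/(0!·0!·0!·2!·1!·1!) = 1/2
Σ = 1/2  ⇒  CG² = 3·1/2² = 3/4
CG = +√(3/4) = +0.866025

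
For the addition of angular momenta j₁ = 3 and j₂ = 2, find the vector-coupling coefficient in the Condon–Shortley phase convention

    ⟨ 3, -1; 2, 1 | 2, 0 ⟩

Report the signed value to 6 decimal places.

triangle: 3!*3!*1!/8! = 36/40320
(j±m)!: 2!*4!*3!*1!*2!*2! = 1152
prefactor² = (2J+1)*Δ*N² = 36/7
  k=2: +1/(2!*1!*2!*1!*1!*0!) = 1/4
  k=3: −1/(3!*0!*1!*0!*2!*1!) = -1/12
Σ = 1/6  ⇒  CG² = 36/7*1/6² = 1/7
CG = +√(1/7) = +0.377964

+0.377964  (= +√(1/7))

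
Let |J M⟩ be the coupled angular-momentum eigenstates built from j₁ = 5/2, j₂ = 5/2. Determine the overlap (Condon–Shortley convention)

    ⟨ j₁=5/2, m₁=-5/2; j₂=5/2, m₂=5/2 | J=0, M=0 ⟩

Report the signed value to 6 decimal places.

-0.408248  (= −√(1/6))

triangle: 5!*0!*0!/6! = 120/720
(j±m)!: 0!*5!*5!*0!*0!*0! = 14400
prefactor² = (2J+1)*Δ*N² = 2400
  k=5: −1/(5!*0!*0!*0!*0!*0!) = -1/120
Σ = -1/120  ⇒  CG² = 2400*(-1/120)² = 1/6
CG = −√(1/6) = -0.408248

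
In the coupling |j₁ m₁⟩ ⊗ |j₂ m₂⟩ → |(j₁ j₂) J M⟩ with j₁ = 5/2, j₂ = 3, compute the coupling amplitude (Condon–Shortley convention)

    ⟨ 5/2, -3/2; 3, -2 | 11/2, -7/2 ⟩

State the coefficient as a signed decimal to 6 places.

triangle: 0!×5!×6!/12! = 86400/479001600
(j±m)!: 1!×4!×1!×5!×2!×9! = 2090188800
prefactor² = (2J+1)×Δ×N² = 49766400/11
  k=0: +1/(0!×0!×4!×1!×1!×5!) = 1/2880
Σ = 1/2880  ⇒  CG² = 49766400/11×1/2880² = 6/11
CG = +√(6/11) = +0.738549

+0.738549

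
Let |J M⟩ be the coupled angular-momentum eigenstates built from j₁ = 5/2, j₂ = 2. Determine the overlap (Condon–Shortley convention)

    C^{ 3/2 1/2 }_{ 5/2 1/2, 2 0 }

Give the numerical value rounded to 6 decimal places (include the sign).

triangle: 3!·2!·1!/7! = 12/5040
(j±m)!: 3!·2!·2!·2!·2!·1! = 96
prefactor² = (2J+1)·Δ·N² = 32/35
  k=1: −1/(1!·2!·1!·1!·1!·0!) = -1/2
  k=2: +1/(2!·1!·0!·0!·2!·1!) = 1/4
Σ = -1/4  ⇒  CG² = 32/35·(-1/4)² = 2/35
CG = −√(2/35) = -0.239046

−√(2/35) = -0.239046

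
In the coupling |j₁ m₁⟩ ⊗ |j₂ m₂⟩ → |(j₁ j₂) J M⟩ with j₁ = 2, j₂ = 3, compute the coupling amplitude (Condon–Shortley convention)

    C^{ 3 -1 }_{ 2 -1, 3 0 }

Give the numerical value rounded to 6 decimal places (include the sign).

−√(1/30) = -0.182574

triangle: 2!*2!*4!/9! = 96/362880
(j±m)!: 1!*3!*3!*3!*2!*4! = 10368
prefactor² = (2J+1)*Δ*N² = 96/5
  k=1: −1/(1!*1!*2!*2!*0!*2!) = -1/8
  k=2: +1/(2!*0!*1!*1!*1!*3!) = 1/12
Σ = -1/24  ⇒  CG² = 96/5*(-1/24)² = 1/30
CG = −√(1/30) = -0.182574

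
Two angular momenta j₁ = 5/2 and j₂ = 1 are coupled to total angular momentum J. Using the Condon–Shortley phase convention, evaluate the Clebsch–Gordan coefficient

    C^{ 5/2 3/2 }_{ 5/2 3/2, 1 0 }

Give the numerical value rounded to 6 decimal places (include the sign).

√[6·1!4!1!/7! · 4!1!1!1!4!1!] = √(576/35)
  +(−1)^0/∏(0,1,1,1,3,0)! = 1/6  (running 1/6)
  +(−1)^1/∏(1,0,0,0,4,1)! = -1/24  (running 1/8)
⟨..|..⟩ = √(576/35)·(1/8) = +0.507093

+√(9/35) = +0.507093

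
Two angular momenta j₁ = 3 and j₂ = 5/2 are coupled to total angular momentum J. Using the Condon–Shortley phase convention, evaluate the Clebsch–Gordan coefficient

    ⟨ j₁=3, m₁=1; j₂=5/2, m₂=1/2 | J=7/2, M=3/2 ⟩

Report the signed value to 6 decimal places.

√[8·2!4!3!/10! · 4!2!3!2!5!2!] = √(3072/35)
  +(−1)^0/∏(0,2,2,3,2,0)! = 1/48  (running 1/48)
  +(−1)^1/∏(1,1,1,2,3,1)! = -1/12  (running -1/16)
  +(−1)^2/∏(2,0,0,1,4,2)! = 1/96  (running -5/96)
⟨..|..⟩ = √(3072/35)·(-5/96) = -0.487950

−√(5/21) = -0.487950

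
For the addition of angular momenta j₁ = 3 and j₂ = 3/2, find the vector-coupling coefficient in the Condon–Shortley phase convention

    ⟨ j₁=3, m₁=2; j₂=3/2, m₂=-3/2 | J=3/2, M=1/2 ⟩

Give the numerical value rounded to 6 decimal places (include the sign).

+√(2/7) ≈ +0.534522

√[4·3!3!0!/7! · 5!1!0!3!2!1!] = √(288/7)
  +(−1)^0/∏(0,3,1,0,2,0)! = 1/12  (running 1/12)
⟨..|..⟩ = √(288/7)·(1/12) = +0.534522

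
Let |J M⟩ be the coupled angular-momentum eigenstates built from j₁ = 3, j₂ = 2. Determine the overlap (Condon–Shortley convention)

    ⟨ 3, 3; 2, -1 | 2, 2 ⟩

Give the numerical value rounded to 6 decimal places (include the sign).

+√(5/14) = +0.597614

j₁+j₂−J=3  J+j₁−j₂=3  J−j₁+j₂=1  j₁+j₂+J+1=8
(j₁±m₁, j₂±m₂, J±M) = (6,0,1,3,4,0)
P² = 3240/7
sum k=0..0:
  [0] +1/36 = 1/36
S = 1/36
C² = P²·S² = 5/14 ; C = +0.597614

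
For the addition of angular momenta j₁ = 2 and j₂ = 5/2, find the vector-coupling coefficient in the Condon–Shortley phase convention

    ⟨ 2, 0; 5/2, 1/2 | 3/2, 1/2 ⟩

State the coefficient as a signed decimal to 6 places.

+√(2/35) = +0.239046

j₁+j₂−J=3  J+j₁−j₂=1  J−j₁+j₂=2  j₁+j₂+J+1=7
(j₁±m₁, j₂±m₂, J±M) = (2,2,3,2,2,1)
P² = 32/35
sum k=1..2:
  [1] −1/4 = -1/4
  [2] +1/2 = 1/2
S = 1/4
C² = P²·S² = 2/35 ; C = +0.239046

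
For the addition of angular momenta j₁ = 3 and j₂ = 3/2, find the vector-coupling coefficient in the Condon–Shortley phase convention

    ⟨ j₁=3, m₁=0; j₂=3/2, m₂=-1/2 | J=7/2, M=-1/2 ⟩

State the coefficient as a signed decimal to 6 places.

j₁+j₂−J=1  J+j₁−j₂=5  J−j₁+j₂=2  j₁+j₂+J+1=9
(j₁±m₁, j₂±m₂, J±M) = (3,3,1,2,3,4)
P² = 384/7
sum k=0..1:
  [0] +1/12 = 1/12
  [1] −1/24 = -1/24
S = 1/24
C² = P²·S² = 2/21 ; C = +0.308607

+√(2/21) = +0.308607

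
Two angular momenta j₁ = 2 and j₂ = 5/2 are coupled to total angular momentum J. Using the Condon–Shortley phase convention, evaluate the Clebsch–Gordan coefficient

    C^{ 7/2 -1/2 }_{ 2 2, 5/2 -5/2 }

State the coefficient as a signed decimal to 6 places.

+0.251976

j₁+j₂−J=1  J+j₁−j₂=3  J−j₁+j₂=4  j₁+j₂+J+1=9
(j₁±m₁, j₂±m₂, J±M) = (4,0,0,5,3,4)
P² = 9216/7
sum k=0..0:
  [0] +1/144 = 1/144
S = 1/144
C² = P²·S² = 4/63 ; C = +0.251976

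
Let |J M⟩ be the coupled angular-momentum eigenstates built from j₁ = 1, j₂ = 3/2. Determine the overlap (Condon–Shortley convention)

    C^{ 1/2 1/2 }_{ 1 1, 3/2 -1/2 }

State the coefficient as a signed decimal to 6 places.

+√(1/6) = +0.408248

j₁+j₂−J=2  J+j₁−j₂=0  J−j₁+j₂=1  j₁+j₂+J+1=4
(j₁±m₁, j₂±m₂, J±M) = (2,0,1,2,1,0)
P² = 2/3
sum k=0..0:
  [0] +1/2 = 1/2
S = 1/2
C² = P²·S² = 1/6 ; C = +0.408248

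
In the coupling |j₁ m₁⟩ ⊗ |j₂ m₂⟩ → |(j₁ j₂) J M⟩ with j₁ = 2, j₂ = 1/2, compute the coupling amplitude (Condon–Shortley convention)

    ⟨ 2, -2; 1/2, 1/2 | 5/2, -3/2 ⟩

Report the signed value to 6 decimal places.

√[6·0!4!1!/6! · 0!4!1!0!1!4!] = √(576/5)
  +(−1)^0/∏(0,0,4,1,0,0)! = 1/24  (running 1/24)
⟨..|..⟩ = √(576/5)·(1/24) = +0.447214

+0.447214  (= +√(1/5))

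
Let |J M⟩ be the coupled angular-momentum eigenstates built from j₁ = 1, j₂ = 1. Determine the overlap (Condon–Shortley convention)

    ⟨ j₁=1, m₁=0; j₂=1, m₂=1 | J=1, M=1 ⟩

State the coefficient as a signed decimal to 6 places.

−√(1/2) = -0.707107

triangle: 1!*1!*1!/4! = 1/24
(j±m)!: 1!*1!*2!*0!*2!*0! = 4
prefactor² = (2J+1)*Δ*N² = 1/2
  k=1: −1/(1!*0!*0!*1!*1!*0!) = -1
Σ = -1  ⇒  CG² = 1/2*(-1)² = 1/2
CG = −√(1/2) = -0.707107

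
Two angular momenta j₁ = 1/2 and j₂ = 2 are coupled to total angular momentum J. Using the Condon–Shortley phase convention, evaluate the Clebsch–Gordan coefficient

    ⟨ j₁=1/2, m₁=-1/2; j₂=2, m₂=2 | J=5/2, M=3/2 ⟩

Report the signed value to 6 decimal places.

√[6·0!1!4!/6! · 0!1!4!0!4!1!] = √(576/5)
  +(−1)^0/∏(0,0,1,4,0,0)! = 1/24  (running 1/24)
⟨..|..⟩ = √(576/5)·(1/24) = +0.447214

+√(1/5) ≈ +0.447214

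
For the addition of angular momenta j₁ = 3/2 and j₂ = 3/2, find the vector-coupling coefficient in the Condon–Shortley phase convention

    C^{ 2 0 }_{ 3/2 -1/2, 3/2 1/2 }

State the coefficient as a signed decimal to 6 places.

√[5·1!2!2!/6! · 1!2!2!1!2!2!] = √(4/9)
  +(−1)^0/∏(0,1,2,2,0,0)! = 1/4  (running 1/4)
  +(−1)^1/∏(1,0,1,1,1,1)! = -1  (running -3/4)
⟨..|..⟩ = √(4/9)·(-3/4) = -0.500000

−√(1/4) ≈ -0.500000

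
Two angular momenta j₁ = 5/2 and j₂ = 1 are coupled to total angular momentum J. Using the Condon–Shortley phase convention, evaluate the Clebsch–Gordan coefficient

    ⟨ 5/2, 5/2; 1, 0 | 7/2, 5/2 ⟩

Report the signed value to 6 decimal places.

+√(2/7) ≈ +0.534522

j₁+j₂−J=0  J+j₁−j₂=5  J−j₁+j₂=2  j₁+j₂+J+1=8
(j₁±m₁, j₂±m₂, J±M) = (5,0,1,1,6,1)
P² = 28800/7
sum k=0..0:
  [0] +1/120 = 1/120
S = 1/120
C² = P²·S² = 2/7 ; C = +0.534522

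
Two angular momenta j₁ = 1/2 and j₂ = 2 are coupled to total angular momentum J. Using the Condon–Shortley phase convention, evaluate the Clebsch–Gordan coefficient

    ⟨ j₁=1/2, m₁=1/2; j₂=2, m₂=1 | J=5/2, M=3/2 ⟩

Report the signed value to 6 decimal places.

+√(4/5) = +0.894427

triangle: 0!×1!×4!/6! = 24/720
(j±m)!: 1!×0!×3!×1!×4!×1! = 144
prefactor² = (2J+1)×Δ×N² = 144/5
  k=0: +1/(0!×0!×0!×3!×1!×1!) = 1/6
Σ = 1/6  ⇒  CG² = 144/5×1/6² = 4/5
CG = +√(4/5) = +0.894427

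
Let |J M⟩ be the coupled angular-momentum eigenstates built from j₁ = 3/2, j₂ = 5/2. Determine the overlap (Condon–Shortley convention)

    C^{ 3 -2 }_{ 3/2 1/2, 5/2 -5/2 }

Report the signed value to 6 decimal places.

√[7·1!2!4!/8! · 2!1!0!5!1!5!] = √(240)
  +(−1)^0/∏(0,1,1,0,1,4)! = 1/24  (running 1/24)
⟨..|..⟩ = √(240)·(1/24) = +0.645497

+0.645497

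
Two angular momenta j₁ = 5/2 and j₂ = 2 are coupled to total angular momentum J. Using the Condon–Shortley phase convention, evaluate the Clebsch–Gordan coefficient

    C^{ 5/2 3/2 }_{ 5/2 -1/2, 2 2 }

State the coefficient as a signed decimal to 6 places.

√[6·2!3!2!/8! · 2!3!4!0!4!1!] = √(864/35)
  +(−1)^2/∏(2,0,1,2,2,0)! = 1/8  (running 1/8)
⟨..|..⟩ = √(864/35)·(1/8) = +0.621059

+√(27/70) ≈ +0.621059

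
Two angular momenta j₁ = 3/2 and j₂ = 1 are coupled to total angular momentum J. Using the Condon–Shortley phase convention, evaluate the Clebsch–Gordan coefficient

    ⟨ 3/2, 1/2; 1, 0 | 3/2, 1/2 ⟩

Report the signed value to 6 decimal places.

j₁+j₂−J=1  J+j₁−j₂=2  J−j₁+j₂=1  j₁+j₂+J+1=5
(j₁±m₁, j₂±m₂, J±M) = (2,1,1,1,2,1)
P² = 4/15
sum k=0..1:
  [0] +1/1 = 1
  [1] −1/2 = -1/2
S = 1/2
C² = P²·S² = 1/15 ; C = +0.258199

+0.258199  (= +√(1/15))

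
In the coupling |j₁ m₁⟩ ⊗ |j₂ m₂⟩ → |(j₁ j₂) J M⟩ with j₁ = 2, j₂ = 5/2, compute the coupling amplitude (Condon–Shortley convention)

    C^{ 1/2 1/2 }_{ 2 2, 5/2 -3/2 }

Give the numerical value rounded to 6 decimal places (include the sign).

√[2·4!0!1!/6! · 4!0!1!4!1!0!] = √(192/5)
  +(−1)^0/∏(0,4,0,1,0,0)! = 1/24  (running 1/24)
⟨..|..⟩ = √(192/5)·(1/24) = +0.258199

+0.258199  (= +√(1/15))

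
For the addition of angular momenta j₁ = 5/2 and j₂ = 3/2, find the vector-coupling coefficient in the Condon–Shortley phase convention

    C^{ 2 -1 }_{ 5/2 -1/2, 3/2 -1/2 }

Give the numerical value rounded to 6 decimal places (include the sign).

−√(25/84) = -0.545545

√[5·2!3!1!/7! · 2!3!1!2!1!3!] = √(12/7)
  +(−1)^0/∏(0,2,3,1,0,0)! = 1/12  (running 1/12)
  +(−1)^1/∏(1,1,2,0,1,1)! = -1/2  (running -5/12)
⟨..|..⟩ = √(12/7)·(-5/12) = -0.545545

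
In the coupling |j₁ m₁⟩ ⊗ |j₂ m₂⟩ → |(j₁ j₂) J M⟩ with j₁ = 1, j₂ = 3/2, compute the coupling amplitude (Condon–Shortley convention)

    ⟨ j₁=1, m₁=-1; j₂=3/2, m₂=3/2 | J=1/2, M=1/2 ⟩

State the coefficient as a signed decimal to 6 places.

j₁+j₂−J=2  J+j₁−j₂=0  J−j₁+j₂=1  j₁+j₂+J+1=4
(j₁±m₁, j₂±m₂, J±M) = (0,2,3,0,1,0)
P² = 2
sum k=2..2:
  [2] +1/2 = 1/2
S = 1/2
C² = P²·S² = 1/2 ; C = +0.707107

+0.707107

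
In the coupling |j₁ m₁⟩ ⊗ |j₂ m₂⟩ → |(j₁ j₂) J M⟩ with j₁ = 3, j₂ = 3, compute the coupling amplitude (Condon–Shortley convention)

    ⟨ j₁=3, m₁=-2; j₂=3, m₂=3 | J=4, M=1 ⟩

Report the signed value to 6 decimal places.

√[9·2!4!4!/11! · 1!5!6!0!5!3!] = √(1244160/77)
  +(−1)^2/∏(2,0,3,4,1,0)! = 1/288  (running 1/288)
⟨..|..⟩ = √(1244160/77)·(1/288) = +0.441367

+0.441367  (= +√(15/77))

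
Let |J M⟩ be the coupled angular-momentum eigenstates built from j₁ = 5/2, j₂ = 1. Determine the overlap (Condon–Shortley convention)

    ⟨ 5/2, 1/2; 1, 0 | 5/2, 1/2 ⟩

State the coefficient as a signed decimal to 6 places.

+0.169031

triangle: 1!*4!*1!/7! = 24/5040
(j±m)!: 3!*2!*1!*1!*3!*2! = 144
prefactor² = (2J+1)*Δ*N² = 144/35
  k=0: +1/(0!*1!*2!*1!*2!*0!) = 1/4
  k=1: −1/(1!*0!*1!*0!*3!*1!) = -1/6
Σ = 1/12  ⇒  CG² = 144/35*1/12² = 1/35
CG = +√(1/35) = +0.169031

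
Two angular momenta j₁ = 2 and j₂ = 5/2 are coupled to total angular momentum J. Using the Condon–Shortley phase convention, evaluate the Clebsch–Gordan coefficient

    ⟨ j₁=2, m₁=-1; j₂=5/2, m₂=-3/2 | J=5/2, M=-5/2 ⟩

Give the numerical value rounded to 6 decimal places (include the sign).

triangle: 2!*2!*3!/8! = 24/40320
(j±m)!: 1!*3!*1!*4!*0!*5! = 17280
prefactor² = (2J+1)*Δ*N² = 432/7
  k=1: −1/(1!*1!*2!*0!*0!*3!) = -1/12
Σ = -1/12  ⇒  CG² = 432/7*(-1/12)² = 3/7
CG = −√(3/7) = -0.654654

-0.654654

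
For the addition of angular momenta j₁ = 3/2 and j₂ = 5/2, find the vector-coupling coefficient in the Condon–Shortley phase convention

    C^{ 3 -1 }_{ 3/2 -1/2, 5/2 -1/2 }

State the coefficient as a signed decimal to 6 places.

j₁+j₂−J=1  J+j₁−j₂=2  J−j₁+j₂=4  j₁+j₂+J+1=8
(j₁±m₁, j₂±m₂, J±M) = (1,2,2,3,2,4)
P² = 48/5
sum k=0..1:
  [0] +1/8 = 1/8
  [1] −1/6 = -1/6
S = -1/24
C² = P²·S² = 1/60 ; C = -0.129099

-0.129099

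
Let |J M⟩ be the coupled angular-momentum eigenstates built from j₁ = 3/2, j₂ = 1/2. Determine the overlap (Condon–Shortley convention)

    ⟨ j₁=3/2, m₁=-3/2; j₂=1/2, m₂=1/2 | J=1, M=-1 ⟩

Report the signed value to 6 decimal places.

-0.866025  (= −√(3/4))

triangle: 1!·2!·0!/4! = 2/24
(j±m)!: 0!·3!·1!·0!·0!·2! = 12
prefactor² = (2J+1)·Δ·N² = 3
  k=1: −1/(1!·0!·2!·0!·0!·0!) = -1/2
Σ = -1/2  ⇒  CG² = 3·(-1/2)² = 3/4
CG = −√(3/4) = -0.866025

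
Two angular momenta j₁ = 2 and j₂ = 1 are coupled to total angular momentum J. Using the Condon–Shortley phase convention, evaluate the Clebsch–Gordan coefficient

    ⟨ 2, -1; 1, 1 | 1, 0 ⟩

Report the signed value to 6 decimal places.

+√(3/10) = +0.547723

√[3·2!2!0!/5! · 1!3!2!0!1!1!] = √(6/5)
  +(−1)^2/∏(2,0,1,0,1,0)! = 1/2  (running 1/2)
⟨..|..⟩ = √(6/5)·(1/2) = +0.547723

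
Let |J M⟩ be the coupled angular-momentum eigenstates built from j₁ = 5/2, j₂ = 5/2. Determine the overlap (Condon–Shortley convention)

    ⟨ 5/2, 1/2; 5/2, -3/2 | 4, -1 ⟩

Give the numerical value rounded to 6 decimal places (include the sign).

+√(5/14) = +0.597614

√[9·1!4!4!/10! · 3!2!1!4!3!5!] = √(10368/35)
  +(−1)^0/∏(0,1,2,1,2,3)! = 1/24  (running 1/24)
  +(−1)^1/∏(1,0,1,0,3,4)! = -1/144  (running 5/144)
⟨..|..⟩ = √(10368/35)·(5/144) = +0.597614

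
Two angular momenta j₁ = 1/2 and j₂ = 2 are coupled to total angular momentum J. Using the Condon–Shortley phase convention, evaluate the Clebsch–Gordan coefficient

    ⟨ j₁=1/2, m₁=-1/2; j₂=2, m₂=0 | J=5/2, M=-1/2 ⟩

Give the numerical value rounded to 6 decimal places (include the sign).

+0.774597  (= +√(3/5))

j₁+j₂−J=0  J+j₁−j₂=1  J−j₁+j₂=4  j₁+j₂+J+1=6
(j₁±m₁, j₂±m₂, J±M) = (0,1,2,2,2,3)
P² = 48/5
sum k=0..0:
  [0] +1/4 = 1/4
S = 1/4
C² = P²·S² = 3/5 ; C = +0.774597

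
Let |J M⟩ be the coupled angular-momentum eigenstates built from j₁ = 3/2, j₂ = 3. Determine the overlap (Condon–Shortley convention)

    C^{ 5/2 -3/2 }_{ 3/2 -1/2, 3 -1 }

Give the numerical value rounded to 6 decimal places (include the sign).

√[6·2!1!4!/8! · 1!2!2!4!1!4!] = √(576/35)
  +(−1)^1/∏(1,1,1,1,0,3)! = -1/6  (running -1/6)
  +(−1)^2/∏(2,0,0,0,1,4)! = 1/48  (running -7/48)
⟨..|..⟩ = √(576/35)·(-7/48) = -0.591608

-0.591608  (= −√(7/20))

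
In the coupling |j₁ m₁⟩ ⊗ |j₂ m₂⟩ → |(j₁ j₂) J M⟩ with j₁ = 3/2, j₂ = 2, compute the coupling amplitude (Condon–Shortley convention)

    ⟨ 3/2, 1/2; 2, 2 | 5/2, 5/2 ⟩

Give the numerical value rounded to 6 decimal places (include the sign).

−√(4/7) ≈ -0.755929

triangle: 1!×2!×3!/7! = 12/5040
(j±m)!: 2!×1!×4!×0!×5!×0! = 5760
prefactor² = (2J+1)×Δ×N² = 576/7
  k=1: −1/(1!×0!×0!×3!×2!×0!) = -1/12
Σ = -1/12  ⇒  CG² = 576/7×(-1/12)² = 4/7
CG = −√(4/7) = -0.755929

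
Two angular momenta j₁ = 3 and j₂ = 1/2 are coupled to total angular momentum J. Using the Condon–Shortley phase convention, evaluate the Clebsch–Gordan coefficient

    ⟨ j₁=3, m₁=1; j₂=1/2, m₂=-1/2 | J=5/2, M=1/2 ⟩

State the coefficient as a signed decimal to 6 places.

√[6·1!5!0!/7! · 4!2!0!1!3!2!] = √(576/7)
  +(−1)^0/∏(0,1,2,0,3,0)! = 1/12  (running 1/12)
⟨..|..⟩ = √(576/7)·(1/12) = +0.755929

+0.755929  (= +√(4/7))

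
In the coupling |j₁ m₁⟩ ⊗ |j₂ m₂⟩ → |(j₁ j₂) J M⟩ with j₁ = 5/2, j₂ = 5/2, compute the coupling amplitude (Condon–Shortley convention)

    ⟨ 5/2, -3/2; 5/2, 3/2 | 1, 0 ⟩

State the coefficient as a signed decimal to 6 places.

-0.358569

triangle: 4!*1!*1!/7! = 24/5040
(j±m)!: 1!*4!*4!*1!*1!*1! = 576
prefactor² = (2J+1)*Δ*N² = 288/35
  k=3: −1/(3!*1!*1!*1!*0!*0!) = -1/6
  k=4: +1/(4!*0!*0!*0!*1!*1!) = 1/24
Σ = -1/8  ⇒  CG² = 288/35*(-1/8)² = 9/70
CG = −√(9/70) = -0.358569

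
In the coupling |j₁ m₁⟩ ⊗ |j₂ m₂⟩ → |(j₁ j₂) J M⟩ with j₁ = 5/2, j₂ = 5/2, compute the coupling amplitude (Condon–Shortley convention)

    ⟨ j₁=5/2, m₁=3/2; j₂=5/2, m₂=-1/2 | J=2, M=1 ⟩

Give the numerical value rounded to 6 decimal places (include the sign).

-0.377964  (= −√(1/7))

j₁+j₂−J=3  J+j₁−j₂=2  J−j₁+j₂=2  j₁+j₂+J+1=8
(j₁±m₁, j₂±m₂, J±M) = (4,1,2,3,3,1)
P² = 36/7
sum k=0..1:
  [0] +1/12 = 1/12
  [1] −1/4 = -1/4
S = -1/6
C² = P²·S² = 1/7 ; C = -0.377964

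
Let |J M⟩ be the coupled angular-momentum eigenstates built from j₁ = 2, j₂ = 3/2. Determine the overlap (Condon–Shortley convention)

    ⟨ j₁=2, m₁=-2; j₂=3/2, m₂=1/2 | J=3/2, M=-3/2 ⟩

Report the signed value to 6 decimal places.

triangle: 2!*2!*1!/6! = 4/720
(j±m)!: 0!*4!*2!*1!*0!*3! = 288
prefactor² = (2J+1)*Δ*N² = 32/5
  k=2: +1/(2!*0!*2!*0!*0!*1!) = 1/4
Σ = 1/4  ⇒  CG² = 32/5*1/4² = 2/5
CG = +√(2/5) = +0.632456

+√(2/5) = +0.632456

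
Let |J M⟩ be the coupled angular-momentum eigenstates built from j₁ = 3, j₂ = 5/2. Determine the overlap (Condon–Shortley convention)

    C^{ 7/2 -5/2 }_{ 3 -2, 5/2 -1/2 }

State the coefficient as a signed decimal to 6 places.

j₁+j₂−J=2  J+j₁−j₂=4  J−j₁+j₂=3  j₁+j₂+J+1=10
(j₁±m₁, j₂±m₂, J±M) = (1,5,2,3,1,6)
P² = 4608/7
sum k=1..2:
  [1] −1/48 = -1/48
  [2] +1/72 = 1/72
S = -1/144
C² = P²·S² = 2/63 ; C = -0.178174

−√(2/63) = -0.178174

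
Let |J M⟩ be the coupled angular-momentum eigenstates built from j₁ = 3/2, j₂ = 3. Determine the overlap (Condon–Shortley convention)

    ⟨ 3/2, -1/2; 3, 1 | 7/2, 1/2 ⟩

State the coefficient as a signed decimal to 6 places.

−√(2/7) = -0.534522

triangle: 1!×2!×5!/9! = 240/362880
(j±m)!: 1!×2!×4!×2!×4!×3! = 13824
prefactor² = (2J+1)×Δ×N² = 512/7
  k=0: +1/(0!×1!×2!×4!×0!×1!) = 1/48
  k=1: −1/(1!×0!×1!×3!×1!×2!) = -1/12
Σ = -1/16  ⇒  CG² = 512/7×(-1/16)² = 2/7
CG = −√(2/7) = -0.534522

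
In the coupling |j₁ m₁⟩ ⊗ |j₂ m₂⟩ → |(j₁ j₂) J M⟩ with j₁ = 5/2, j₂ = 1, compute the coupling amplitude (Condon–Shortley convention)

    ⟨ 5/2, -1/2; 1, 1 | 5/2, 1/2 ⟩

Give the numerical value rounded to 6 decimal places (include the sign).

-0.717137  (= −√(18/35))

j₁+j₂−J=1  J+j₁−j₂=4  J−j₁+j₂=1  j₁+j₂+J+1=7
(j₁±m₁, j₂±m₂, J±M) = (2,3,2,0,3,2)
P² = 288/35
sum k=1..1:
  [1] −1/4 = -1/4
S = -1/4
C² = P²·S² = 18/35 ; C = -0.717137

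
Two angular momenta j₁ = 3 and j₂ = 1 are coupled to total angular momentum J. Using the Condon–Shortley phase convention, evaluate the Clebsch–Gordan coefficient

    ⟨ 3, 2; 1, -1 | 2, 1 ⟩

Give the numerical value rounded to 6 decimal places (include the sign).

j₁+j₂−J=2  J+j₁−j₂=4  J−j₁+j₂=0  j₁+j₂+J+1=7
(j₁±m₁, j₂±m₂, J±M) = (5,1,0,2,3,1)
P² = 480/7
sum k=0..0:
  [0] +1/12 = 1/12
S = 1/12
C² = P²·S² = 10/21 ; C = +0.690066

+√(10/21) ≈ +0.690066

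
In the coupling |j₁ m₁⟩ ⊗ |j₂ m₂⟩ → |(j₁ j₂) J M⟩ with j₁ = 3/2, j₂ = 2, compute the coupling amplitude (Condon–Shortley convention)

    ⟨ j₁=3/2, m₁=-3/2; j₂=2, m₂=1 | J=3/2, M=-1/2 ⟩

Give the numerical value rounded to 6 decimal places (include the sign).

+√(2/5) = +0.632456

triangle: 2!*1!*2!/6! = 4/720
(j±m)!: 0!*3!*3!*1!*1!*2! = 72
prefactor² = (2J+1)*Δ*N² = 8/5
  k=2: +1/(2!*0!*1!*1!*0!*1!) = 1/2
Σ = 1/2  ⇒  CG² = 8/5*1/2² = 2/5
CG = +√(2/5) = +0.632456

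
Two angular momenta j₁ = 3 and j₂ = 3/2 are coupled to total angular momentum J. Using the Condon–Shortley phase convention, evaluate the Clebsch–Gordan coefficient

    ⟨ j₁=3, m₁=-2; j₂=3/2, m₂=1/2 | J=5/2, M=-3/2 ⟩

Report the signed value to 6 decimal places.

+0.267261  (= +√(1/14))

j₁+j₂−J=2  J+j₁−j₂=4  J−j₁+j₂=1  j₁+j₂+J+1=8
(j₁±m₁, j₂±m₂, J±M) = (1,5,2,1,1,4)
P² = 288/7
sum k=1..2:
  [1] −1/24 = -1/24
  [2] +1/12 = 1/12
S = 1/24
C² = P²·S² = 1/14 ; C = +0.267261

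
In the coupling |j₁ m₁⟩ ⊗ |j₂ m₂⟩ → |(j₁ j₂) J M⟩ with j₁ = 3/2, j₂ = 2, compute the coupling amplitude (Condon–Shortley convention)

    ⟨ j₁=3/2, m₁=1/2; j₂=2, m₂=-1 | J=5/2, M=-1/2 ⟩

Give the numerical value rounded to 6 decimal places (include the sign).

+√(5/14) ≈ +0.597614

triangle: 1!·2!·3!/7! = 12/5040
(j±m)!: 2!·1!·1!·3!·2!·3! = 144
prefactor² = (2J+1)·Δ·N² = 72/35
  k=0: +1/(0!·1!·1!·1!·1!·2!) = 1/2
  k=1: −1/(1!·0!·0!·0!·2!·3!) = -1/12
Σ = 5/12  ⇒  CG² = 72/35·5/12² = 5/14
CG = +√(5/14) = +0.597614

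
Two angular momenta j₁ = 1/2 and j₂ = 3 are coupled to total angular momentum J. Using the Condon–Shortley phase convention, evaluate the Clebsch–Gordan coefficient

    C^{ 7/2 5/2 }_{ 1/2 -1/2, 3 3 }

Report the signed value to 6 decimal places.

j₁+j₂−J=0  J+j₁−j₂=1  J−j₁+j₂=6  j₁+j₂+J+1=8
(j₁±m₁, j₂±m₂, J±M) = (0,1,6,0,6,1)
P² = 518400/7
sum k=0..0:
  [0] +1/720 = 1/720
S = 1/720
C² = P²·S² = 1/7 ; C = +0.377964

+0.377964  (= +√(1/7))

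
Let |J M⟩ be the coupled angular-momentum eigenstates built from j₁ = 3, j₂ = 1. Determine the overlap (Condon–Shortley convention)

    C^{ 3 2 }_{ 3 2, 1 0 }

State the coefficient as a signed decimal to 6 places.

√[7·1!5!1!/8! · 5!1!1!1!5!1!] = √(300)
  +(−1)^0/∏(0,1,1,1,4,0)! = 1/24  (running 1/24)
  +(−1)^1/∏(1,0,0,0,5,1)! = -1/120  (running 1/30)
⟨..|..⟩ = √(300)·(1/30) = +0.577350

+√(1/3) ≈ +0.577350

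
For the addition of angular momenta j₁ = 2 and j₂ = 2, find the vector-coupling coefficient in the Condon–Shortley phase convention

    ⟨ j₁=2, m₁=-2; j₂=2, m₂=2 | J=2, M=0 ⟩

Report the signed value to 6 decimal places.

+0.534522  (= +√(2/7))

j₁+j₂−J=2  J+j₁−j₂=2  J−j₁+j₂=2  j₁+j₂+J+1=7
(j₁±m₁, j₂±m₂, J±M) = (0,4,4,0,2,2)
P² = 128/7
sum k=2..2:
  [2] +1/8 = 1/8
S = 1/8
C² = P²·S² = 2/7 ; C = +0.534522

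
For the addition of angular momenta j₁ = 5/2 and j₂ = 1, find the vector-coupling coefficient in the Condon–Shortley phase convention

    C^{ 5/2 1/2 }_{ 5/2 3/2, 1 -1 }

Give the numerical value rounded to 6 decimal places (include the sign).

+√(16/35) ≈ +0.676123

j₁+j₂−J=1  J+j₁−j₂=4  J−j₁+j₂=1  j₁+j₂+J+1=7
(j₁±m₁, j₂±m₂, J±M) = (4,1,0,2,3,2)
P² = 576/35
sum k=0..0:
  [0] +1/6 = 1/6
S = 1/6
C² = P²·S² = 16/35 ; C = +0.676123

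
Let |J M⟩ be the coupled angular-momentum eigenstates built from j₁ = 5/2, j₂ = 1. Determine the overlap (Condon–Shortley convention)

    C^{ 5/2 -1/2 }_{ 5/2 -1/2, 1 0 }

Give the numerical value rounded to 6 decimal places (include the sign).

-0.169031

√[6·1!4!1!/7! · 2!3!1!1!2!3!] = √(144/35)
  +(−1)^0/∏(0,1,3,1,1,0)! = 1/6  (running 1/6)
  +(−1)^1/∏(1,0,2,0,2,1)! = -1/4  (running -1/12)
⟨..|..⟩ = √(144/35)·(-1/12) = -0.169031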